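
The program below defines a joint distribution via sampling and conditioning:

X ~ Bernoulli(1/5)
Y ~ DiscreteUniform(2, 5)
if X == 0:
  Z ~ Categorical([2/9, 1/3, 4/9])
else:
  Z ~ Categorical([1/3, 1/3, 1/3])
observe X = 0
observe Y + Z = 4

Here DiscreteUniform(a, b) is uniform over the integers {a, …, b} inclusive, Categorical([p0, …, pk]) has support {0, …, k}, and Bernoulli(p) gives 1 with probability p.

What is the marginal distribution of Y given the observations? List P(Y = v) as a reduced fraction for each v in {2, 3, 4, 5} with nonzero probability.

Enumerate traces; 3 have nonzero weight after conditioning:
  (X=0, Y=2, Z=2) weight 4/45
  (X=0, Y=3, Z=1) weight 1/15
  (X=0, Y=4, Z=0) weight 2/45
Group by Y:
  weight(Y=2) = 4/45
  weight(Y=3) = 1/15
  weight(Y=4) = 2/45
Total weight = 4/45 + 1/15 + 2/45 = 1/5
P(Y=2 | obs) = 4/45 / 1/5 = 4/9
P(Y=3 | obs) = 1/15 / 1/5 = 1/3
P(Y=4 | obs) = 2/45 / 1/5 = 2/9

P(Y=2) = 4/9, P(Y=3) = 1/3, P(Y=4) = 2/9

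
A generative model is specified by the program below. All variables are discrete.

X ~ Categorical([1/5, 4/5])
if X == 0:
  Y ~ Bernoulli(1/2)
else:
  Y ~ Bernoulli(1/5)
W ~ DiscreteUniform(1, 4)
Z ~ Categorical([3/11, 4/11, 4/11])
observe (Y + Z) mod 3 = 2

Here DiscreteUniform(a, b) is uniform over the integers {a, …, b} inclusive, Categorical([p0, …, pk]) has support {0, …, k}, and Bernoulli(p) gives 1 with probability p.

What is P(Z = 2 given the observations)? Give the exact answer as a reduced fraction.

Enumerate traces; 16 have nonzero weight after conditioning:
  (X=0, Y=0, W=1, Z=2) weight 1/110
  (X=0, Y=0, W=2, Z=2) weight 1/110
  (X=0, Y=0, W=3, Z=2) weight 1/110
  (X=0, Y=0, W=4, Z=2) weight 1/110
  (X=0, Y=1, W=1, Z=1) weight 1/110
  (X=0, Y=1, W=2, Z=1) weight 1/110
  (X=0, Y=1, W=3, Z=1) weight 1/110
  (X=0, Y=1, W=4, Z=1) weight 1/110
  … 8 more
Group by Z:
  weight(Z=1) = 26/275
  weight(Z=2) = 74/275
Total weight = 26/275 + 74/275 = 4/11
P(Z=1 | obs) = 26/275 / 4/11 = 13/50
P(Z=2 | obs) = 74/275 / 4/11 = 37/50

P(Z = 2 | obs) = 37/50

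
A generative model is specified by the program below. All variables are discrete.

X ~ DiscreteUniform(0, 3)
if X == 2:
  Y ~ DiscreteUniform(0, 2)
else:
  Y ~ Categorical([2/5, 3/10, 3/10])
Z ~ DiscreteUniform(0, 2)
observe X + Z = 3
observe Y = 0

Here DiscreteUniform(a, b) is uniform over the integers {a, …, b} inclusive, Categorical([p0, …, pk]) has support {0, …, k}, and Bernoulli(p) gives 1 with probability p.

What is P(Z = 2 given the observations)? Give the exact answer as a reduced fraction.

Enumerate traces; 3 have nonzero weight after conditioning:
  (X=1, Y=0, Z=2) weight 1/30
  (X=2, Y=0, Z=1) weight 1/36
  (X=3, Y=0, Z=0) weight 1/30
Group by Z:
  weight(Z=0) = 1/30
  weight(Z=1) = 1/36
  weight(Z=2) = 1/30
Total weight = 1/30 + 1/36 + 1/30 = 17/180
P(Z=0 | obs) = 1/30 / 17/180 = 6/17
P(Z=1 | obs) = 1/36 / 17/180 = 5/17
P(Z=2 | obs) = 1/30 / 17/180 = 6/17

P(Z = 2 | obs) = 6/17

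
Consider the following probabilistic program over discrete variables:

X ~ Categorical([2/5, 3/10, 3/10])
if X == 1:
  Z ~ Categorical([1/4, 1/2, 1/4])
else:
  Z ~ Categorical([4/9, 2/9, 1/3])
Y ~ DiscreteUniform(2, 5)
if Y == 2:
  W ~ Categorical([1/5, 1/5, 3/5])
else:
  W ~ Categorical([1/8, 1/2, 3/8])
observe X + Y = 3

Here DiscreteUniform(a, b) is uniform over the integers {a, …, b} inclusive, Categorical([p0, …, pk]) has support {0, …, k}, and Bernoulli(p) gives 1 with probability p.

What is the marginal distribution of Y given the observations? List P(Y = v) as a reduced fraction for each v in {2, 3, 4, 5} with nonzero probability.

P(Y=2) = 3/7, P(Y=3) = 4/7

Enumerate traces; 18 have nonzero weight after conditioning:
  (X=0, Z=0, Y=3, W=0) weight 1/180
  (X=0, Z=0, Y=3, W=1) weight 1/45
  (X=0, Z=0, Y=3, W=2) weight 1/60
  (X=0, Z=1, Y=3, W=0) weight 1/360
  (X=0, Z=1, Y=3, W=1) weight 1/90
  (X=0, Z=1, Y=3, W=2) weight 1/120
  (X=0, Z=2, Y=3, W=0) weight 1/240
  (X=0, Z=2, Y=3, W=1) weight 1/60
  (X=1, Z=0, Y=2, W=0) weight 3/800
  … 9 more
Group by Y:
  weight(Y=2) = 3/40
  weight(Y=3) = 1/10
Total weight = 3/40 + 1/10 = 7/40
P(Y=2 | obs) = 3/40 / 7/40 = 3/7
P(Y=3 | obs) = 1/10 / 7/40 = 4/7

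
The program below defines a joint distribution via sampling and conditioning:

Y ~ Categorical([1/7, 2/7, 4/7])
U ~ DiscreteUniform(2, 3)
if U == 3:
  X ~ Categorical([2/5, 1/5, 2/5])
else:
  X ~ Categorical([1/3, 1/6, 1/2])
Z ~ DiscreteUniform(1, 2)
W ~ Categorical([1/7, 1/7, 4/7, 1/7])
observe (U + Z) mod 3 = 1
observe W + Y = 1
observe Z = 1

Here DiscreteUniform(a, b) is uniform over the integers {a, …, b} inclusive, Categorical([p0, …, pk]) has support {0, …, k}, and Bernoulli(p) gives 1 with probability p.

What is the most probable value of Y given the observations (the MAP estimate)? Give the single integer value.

Enumerate traces; 6 have nonzero weight after conditioning:
  (Y=0, U=3, X=0, Z=1, W=1) weight 1/490
  (Y=0, U=3, X=1, Z=1, W=1) weight 1/980
  (Y=0, U=3, X=2, Z=1, W=1) weight 1/490
  (Y=1, U=3, X=0, Z=1, W=0) weight 1/245
  (Y=1, U=3, X=1, Z=1, W=0) weight 1/490
  (Y=1, U=3, X=2, Z=1, W=0) weight 1/245
Group by Y:
  weight(Y=0) = 1/196
  weight(Y=1) = 1/98
Total weight = 1/196 + 1/98 = 3/196
P(Y=0 | obs) = 1/196 / 3/196 = 1/3
P(Y=1 | obs) = 1/98 / 3/196 = 2/3
argmax = 1

argmax_v P(Y = v | obs) = 1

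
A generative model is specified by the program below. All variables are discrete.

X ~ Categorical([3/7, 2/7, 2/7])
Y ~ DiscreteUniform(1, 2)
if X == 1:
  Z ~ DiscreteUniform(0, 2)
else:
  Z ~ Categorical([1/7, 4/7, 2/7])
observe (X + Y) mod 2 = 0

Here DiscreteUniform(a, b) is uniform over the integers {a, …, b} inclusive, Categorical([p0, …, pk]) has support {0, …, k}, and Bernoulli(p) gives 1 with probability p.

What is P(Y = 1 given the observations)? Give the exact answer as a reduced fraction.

P(Y = 1 | obs) = 2/7

Enumerate traces; 9 have nonzero weight after conditioning:
  (X=0, Y=2, Z=0) weight 3/98
  (X=0, Y=2, Z=1) weight 6/49
  (X=0, Y=2, Z=2) weight 3/49
  (X=1, Y=1, Z=0) weight 1/21
  (X=1, Y=1, Z=1) weight 1/21
  (X=1, Y=1, Z=2) weight 1/21
  (X=2, Y=2, Z=0) weight 1/49
  (X=2, Y=2, Z=1) weight 4/49
  … 1 more
Group by Y:
  weight(Y=1) = 1/7
  weight(Y=2) = 5/14
Total weight = 1/7 + 5/14 = 1/2
P(Y=1 | obs) = 1/7 / 1/2 = 2/7
P(Y=2 | obs) = 5/14 / 1/2 = 5/7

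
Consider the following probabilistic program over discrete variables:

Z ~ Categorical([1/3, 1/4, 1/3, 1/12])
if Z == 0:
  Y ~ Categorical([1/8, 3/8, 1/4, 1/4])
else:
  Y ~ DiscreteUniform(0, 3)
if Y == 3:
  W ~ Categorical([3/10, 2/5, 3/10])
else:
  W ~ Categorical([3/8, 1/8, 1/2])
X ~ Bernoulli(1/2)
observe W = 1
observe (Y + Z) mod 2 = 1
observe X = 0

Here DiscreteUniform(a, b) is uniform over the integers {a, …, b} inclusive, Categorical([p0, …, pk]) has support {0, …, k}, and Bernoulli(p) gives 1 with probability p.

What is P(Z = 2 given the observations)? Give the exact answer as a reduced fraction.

P(Z = 2 | obs) = 42/109

Enumerate traces; 8 have nonzero weight after conditioning:
  (Z=0, Y=1, W=1, X=0) weight 1/128
  (Z=0, Y=3, W=1, X=0) weight 1/60
  (Z=1, Y=0, W=1, X=0) weight 1/256
  (Z=1, Y=2, W=1, X=0) weight 1/256
  (Z=2, Y=1, W=1, X=0) weight 1/192
  (Z=2, Y=3, W=1, X=0) weight 1/60
  (Z=3, Y=0, W=1, X=0) weight 1/768
  (Z=3, Y=2, W=1, X=0) weight 1/768
Group by Z:
  weight(Z=0) = 47/1920
  weight(Z=1) = 1/128
  weight(Z=2) = 7/320
  weight(Z=3) = 1/384
Total weight = 47/1920 + 1/128 + 7/320 + 1/384 = 109/1920
P(Z=0 | obs) = 47/1920 / 109/1920 = 47/109
P(Z=1 | obs) = 1/128 / 109/1920 = 15/109
P(Z=2 | obs) = 7/320 / 109/1920 = 42/109
P(Z=3 | obs) = 1/384 / 109/1920 = 5/109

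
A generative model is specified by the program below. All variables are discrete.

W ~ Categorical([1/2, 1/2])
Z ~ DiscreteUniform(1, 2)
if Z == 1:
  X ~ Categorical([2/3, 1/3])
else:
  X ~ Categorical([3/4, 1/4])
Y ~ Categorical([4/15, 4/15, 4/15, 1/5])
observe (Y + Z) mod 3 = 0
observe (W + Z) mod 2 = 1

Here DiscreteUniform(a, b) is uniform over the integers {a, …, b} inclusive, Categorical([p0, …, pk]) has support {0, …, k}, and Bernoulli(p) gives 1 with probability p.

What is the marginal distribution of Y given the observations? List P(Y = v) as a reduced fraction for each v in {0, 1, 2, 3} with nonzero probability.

Enumerate traces; 4 have nonzero weight after conditioning:
  (W=0, Z=1, X=0, Y=2) weight 2/45
  (W=0, Z=1, X=1, Y=2) weight 1/45
  (W=1, Z=2, X=0, Y=1) weight 1/20
  (W=1, Z=2, X=1, Y=1) weight 1/60
Group by Y:
  weight(Y=1) = 1/15
  weight(Y=2) = 1/15
Total weight = 1/15 + 1/15 = 2/15
P(Y=1 | obs) = 1/15 / 2/15 = 1/2
P(Y=2 | obs) = 1/15 / 2/15 = 1/2

P(Y=1) = 1/2, P(Y=2) = 1/2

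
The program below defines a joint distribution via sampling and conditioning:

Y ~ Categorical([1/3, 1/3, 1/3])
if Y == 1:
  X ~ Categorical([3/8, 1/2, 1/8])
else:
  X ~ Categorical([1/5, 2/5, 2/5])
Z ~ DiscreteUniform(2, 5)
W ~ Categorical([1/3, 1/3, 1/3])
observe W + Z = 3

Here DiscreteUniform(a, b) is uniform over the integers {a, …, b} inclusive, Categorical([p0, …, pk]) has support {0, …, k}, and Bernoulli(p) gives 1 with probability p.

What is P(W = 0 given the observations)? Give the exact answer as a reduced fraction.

Enumerate traces; 18 have nonzero weight after conditioning:
  (Y=0, X=0, Z=2, W=1) weight 1/180
  (Y=0, X=0, Z=3, W=0) weight 1/180
  (Y=0, X=1, Z=2, W=1) weight 1/90
  (Y=0, X=1, Z=3, W=0) weight 1/90
  (Y=0, X=2, Z=2, W=1) weight 1/90
  (Y=0, X=2, Z=3, W=0) weight 1/90
  (Y=1, X=0, Z=2, W=1) weight 1/96
  (Y=1, X=0, Z=3, W=0) weight 1/96
  … 10 more
Group by W:
  weight(W=0) = 1/12
  weight(W=1) = 1/12
Total weight = 1/12 + 1/12 = 1/6
P(W=0 | obs) = 1/12 / 1/6 = 1/2
P(W=1 | obs) = 1/12 / 1/6 = 1/2

P(W = 0 | obs) = 1/2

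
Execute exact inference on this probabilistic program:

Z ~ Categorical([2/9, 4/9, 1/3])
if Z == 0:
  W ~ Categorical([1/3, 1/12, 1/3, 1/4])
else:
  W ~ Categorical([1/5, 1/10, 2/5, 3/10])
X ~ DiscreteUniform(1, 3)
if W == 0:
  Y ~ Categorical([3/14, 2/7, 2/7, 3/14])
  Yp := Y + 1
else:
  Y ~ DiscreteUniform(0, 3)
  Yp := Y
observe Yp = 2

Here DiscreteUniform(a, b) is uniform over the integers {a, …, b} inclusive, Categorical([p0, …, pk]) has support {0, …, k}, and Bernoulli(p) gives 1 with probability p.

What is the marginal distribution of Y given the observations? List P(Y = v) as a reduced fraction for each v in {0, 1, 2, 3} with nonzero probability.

P(Y=1) = 31/122, P(Y=2) = 91/122

Enumerate traces; 36 have nonzero weight after conditioning:
  (Z=0, W=0, X=1, Y=1) weight 4/567
  (Z=0, W=0, X=2, Y=1) weight 4/567
  (Z=0, W=0, X=3, Y=1) weight 4/567
  (Z=0, W=1, X=1, Y=2) weight 1/648
  (Z=0, W=1, X=2, Y=2) weight 1/648
  (Z=0, W=1, X=3, Y=2) weight 1/648
  (Z=0, W=2, X=1, Y=2) weight 1/162
  (Z=0, W=2, X=2, Y=2) weight 1/162
  … 28 more
Group by Y:
  weight(Y=1) = 62/945
  weight(Y=2) = 26/135
Total weight = 62/945 + 26/135 = 244/945
P(Y=1 | obs) = 62/945 / 244/945 = 31/122
P(Y=2 | obs) = 26/135 / 244/945 = 91/122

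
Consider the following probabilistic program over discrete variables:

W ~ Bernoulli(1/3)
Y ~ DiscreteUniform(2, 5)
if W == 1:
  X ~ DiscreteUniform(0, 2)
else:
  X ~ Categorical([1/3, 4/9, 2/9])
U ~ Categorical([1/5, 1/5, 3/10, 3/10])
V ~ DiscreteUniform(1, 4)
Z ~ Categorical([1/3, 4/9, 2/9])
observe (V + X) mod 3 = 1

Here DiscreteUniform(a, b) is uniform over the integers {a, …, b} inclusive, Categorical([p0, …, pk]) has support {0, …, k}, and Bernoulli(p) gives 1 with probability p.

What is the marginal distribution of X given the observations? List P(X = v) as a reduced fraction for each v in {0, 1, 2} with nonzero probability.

P(X=0) = 1/2, P(X=1) = 11/36, P(X=2) = 7/36

Enumerate traces; 384 have nonzero weight after conditioning:
  (W=0, Y=2, X=0, U=0, V=1, Z=0) weight 1/1080
  (W=0, Y=2, X=0, U=0, V=1, Z=1) weight 1/810
  (W=0, Y=2, X=0, U=0, V=1, Z=2) weight 1/1620
  (W=0, Y=2, X=0, U=0, V=4, Z=0) weight 1/1080
  (W=0, Y=2, X=0, U=0, V=4, Z=1) weight 1/810
  (W=0, Y=2, X=0, U=0, V=4, Z=2) weight 1/1620
  (W=0, Y=2, X=0, U=1, V=1, Z=0) weight 1/1080
  (W=0, Y=2, X=0, U=1, V=1, Z=1) weight 1/810
  (W=0, Y=2, X=1, U=0, V=3, Z=0) weight 1/810
  (W=0, Y=2, X=2, U=0, V=2, Z=0) weight 1/1620
  … 374 more
Group by X:
  weight(X=0) = 1/6
  weight(X=1) = 11/108
  weight(X=2) = 7/108
Total weight = 1/6 + 11/108 + 7/108 = 1/3
P(X=0 | obs) = 1/6 / 1/3 = 1/2
P(X=1 | obs) = 11/108 / 1/3 = 11/36
P(X=2 | obs) = 7/108 / 1/3 = 7/36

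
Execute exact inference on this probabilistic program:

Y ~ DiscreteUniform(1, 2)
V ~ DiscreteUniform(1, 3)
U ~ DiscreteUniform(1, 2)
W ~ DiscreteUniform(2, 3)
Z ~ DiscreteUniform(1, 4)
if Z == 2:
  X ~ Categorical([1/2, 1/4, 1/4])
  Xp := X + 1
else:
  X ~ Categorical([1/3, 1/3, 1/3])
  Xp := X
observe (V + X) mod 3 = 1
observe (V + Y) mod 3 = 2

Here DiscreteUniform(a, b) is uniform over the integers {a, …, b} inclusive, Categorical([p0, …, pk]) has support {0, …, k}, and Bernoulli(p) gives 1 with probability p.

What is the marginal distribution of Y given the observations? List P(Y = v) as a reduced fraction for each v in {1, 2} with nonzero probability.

P(Y=1) = 6/11, P(Y=2) = 5/11

Enumerate traces; 32 have nonzero weight after conditioning:
  (Y=1, V=1, U=1, W=2, Z=1, X=0) weight 1/288
  (Y=1, V=1, U=1, W=2, Z=2, X=0) weight 1/192
  (Y=1, V=1, U=1, W=2, Z=3, X=0) weight 1/288
  (Y=1, V=1, U=1, W=2, Z=4, X=0) weight 1/288
  (Y=1, V=1, U=1, W=3, Z=1, X=0) weight 1/288
  (Y=1, V=1, U=1, W=3, Z=2, X=0) weight 1/192
  (Y=1, V=1, U=1, W=3, Z=3, X=0) weight 1/288
  (Y=1, V=1, U=1, W=3, Z=4, X=0) weight 1/288
  (Y=2, V=3, U=1, W=2, Z=1, X=1) weight 1/288
  … 23 more
Group by Y:
  weight(Y=1) = 1/16
  weight(Y=2) = 5/96
Total weight = 1/16 + 5/96 = 11/96
P(Y=1 | obs) = 1/16 / 11/96 = 6/11
P(Y=2 | obs) = 5/96 / 11/96 = 5/11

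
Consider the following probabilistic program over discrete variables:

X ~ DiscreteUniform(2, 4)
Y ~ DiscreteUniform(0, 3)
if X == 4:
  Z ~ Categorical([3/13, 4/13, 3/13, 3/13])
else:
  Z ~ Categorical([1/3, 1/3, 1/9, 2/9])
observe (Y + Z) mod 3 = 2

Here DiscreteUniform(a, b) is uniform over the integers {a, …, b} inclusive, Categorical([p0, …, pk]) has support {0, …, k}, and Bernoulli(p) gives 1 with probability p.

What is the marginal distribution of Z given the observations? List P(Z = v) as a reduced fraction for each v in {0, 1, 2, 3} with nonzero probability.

P(Z=0) = 105/404, P(Z=1) = 57/202, P(Z=2) = 53/202, P(Z=3) = 79/404

Enumerate traces; 15 have nonzero weight after conditioning:
  (X=2, Y=0, Z=2) weight 1/108
  (X=2, Y=1, Z=1) weight 1/36
  (X=2, Y=2, Z=0) weight 1/36
  (X=2, Y=2, Z=3) weight 1/54
  (X=2, Y=3, Z=2) weight 1/108
  (X=3, Y=0, Z=2) weight 1/108
  (X=3, Y=1, Z=1) weight 1/36
  (X=3, Y=2, Z=0) weight 1/36
  … 7 more
Group by Z:
  weight(Z=0) = 35/468
  weight(Z=1) = 19/234
  weight(Z=2) = 53/702
  weight(Z=3) = 79/1404
Total weight = 35/468 + 19/234 + 53/702 + 79/1404 = 101/351
P(Z=0 | obs) = 35/468 / 101/351 = 105/404
P(Z=1 | obs) = 19/234 / 101/351 = 57/202
P(Z=2 | obs) = 53/702 / 101/351 = 53/202
P(Z=3 | obs) = 79/1404 / 101/351 = 79/404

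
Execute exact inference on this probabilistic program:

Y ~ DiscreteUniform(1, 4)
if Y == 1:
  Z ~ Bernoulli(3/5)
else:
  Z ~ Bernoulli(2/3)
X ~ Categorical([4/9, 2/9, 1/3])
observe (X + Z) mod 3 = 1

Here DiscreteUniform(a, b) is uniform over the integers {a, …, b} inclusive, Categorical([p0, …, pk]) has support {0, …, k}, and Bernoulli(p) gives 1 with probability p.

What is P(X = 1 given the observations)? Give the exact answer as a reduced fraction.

P(X = 1 | obs) = 7/33

Enumerate traces; 8 have nonzero weight after conditioning:
  (Y=1, Z=0, X=1) weight 1/45
  (Y=1, Z=1, X=0) weight 1/15
  (Y=2, Z=0, X=1) weight 1/54
  (Y=2, Z=1, X=0) weight 2/27
  (Y=3, Z=0, X=1) weight 1/54
  (Y=3, Z=1, X=0) weight 2/27
  (Y=4, Z=0, X=1) weight 1/54
  (Y=4, Z=1, X=0) weight 2/27
Group by X:
  weight(X=0) = 13/45
  weight(X=1) = 7/90
Total weight = 13/45 + 7/90 = 11/30
P(X=0 | obs) = 13/45 / 11/30 = 26/33
P(X=1 | obs) = 7/90 / 11/30 = 7/33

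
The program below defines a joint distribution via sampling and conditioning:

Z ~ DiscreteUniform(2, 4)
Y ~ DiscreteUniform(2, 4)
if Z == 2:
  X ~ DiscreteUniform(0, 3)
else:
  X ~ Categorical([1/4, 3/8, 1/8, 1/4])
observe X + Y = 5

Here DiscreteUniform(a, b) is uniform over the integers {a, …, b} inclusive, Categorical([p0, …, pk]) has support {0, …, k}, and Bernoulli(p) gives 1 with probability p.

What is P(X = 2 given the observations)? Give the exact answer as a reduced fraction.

Enumerate traces; 9 have nonzero weight after conditioning:
  (Z=2, Y=2, X=3) weight 1/36
  (Z=2, Y=3, X=2) weight 1/36
  (Z=2, Y=4, X=1) weight 1/36
  (Z=3, Y=2, X=3) weight 1/36
  (Z=3, Y=3, X=2) weight 1/72
  (Z=3, Y=4, X=1) weight 1/24
  (Z=4, Y=2, X=3) weight 1/36
  (Z=4, Y=3, X=2) weight 1/72
  … 1 more
Group by X:
  weight(X=1) = 1/9
  weight(X=2) = 1/18
  weight(X=3) = 1/12
Total weight = 1/9 + 1/18 + 1/12 = 1/4
P(X=1 | obs) = 1/9 / 1/4 = 4/9
P(X=2 | obs) = 1/18 / 1/4 = 2/9
P(X=3 | obs) = 1/12 / 1/4 = 1/3

P(X = 2 | obs) = 2/9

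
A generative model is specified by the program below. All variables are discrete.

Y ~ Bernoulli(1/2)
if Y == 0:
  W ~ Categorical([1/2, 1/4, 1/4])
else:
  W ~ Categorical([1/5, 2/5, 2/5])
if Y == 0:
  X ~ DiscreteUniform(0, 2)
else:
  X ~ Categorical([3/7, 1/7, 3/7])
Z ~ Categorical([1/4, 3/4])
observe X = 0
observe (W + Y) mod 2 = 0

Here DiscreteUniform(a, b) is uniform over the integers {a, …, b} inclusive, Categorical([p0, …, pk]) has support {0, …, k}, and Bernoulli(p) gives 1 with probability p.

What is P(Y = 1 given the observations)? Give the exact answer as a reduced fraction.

P(Y = 1 | obs) = 24/59

Enumerate traces; 6 have nonzero weight after conditioning:
  (Y=0, W=0, X=0, Z=0) weight 1/48
  (Y=0, W=0, X=0, Z=1) weight 1/16
  (Y=0, W=2, X=0, Z=0) weight 1/96
  (Y=0, W=2, X=0, Z=1) weight 1/32
  (Y=1, W=1, X=0, Z=0) weight 3/140
  (Y=1, W=1, X=0, Z=1) weight 9/140
Group by Y:
  weight(Y=0) = 1/8
  weight(Y=1) = 3/35
Total weight = 1/8 + 3/35 = 59/280
P(Y=0 | obs) = 1/8 / 59/280 = 35/59
P(Y=1 | obs) = 3/35 / 59/280 = 24/59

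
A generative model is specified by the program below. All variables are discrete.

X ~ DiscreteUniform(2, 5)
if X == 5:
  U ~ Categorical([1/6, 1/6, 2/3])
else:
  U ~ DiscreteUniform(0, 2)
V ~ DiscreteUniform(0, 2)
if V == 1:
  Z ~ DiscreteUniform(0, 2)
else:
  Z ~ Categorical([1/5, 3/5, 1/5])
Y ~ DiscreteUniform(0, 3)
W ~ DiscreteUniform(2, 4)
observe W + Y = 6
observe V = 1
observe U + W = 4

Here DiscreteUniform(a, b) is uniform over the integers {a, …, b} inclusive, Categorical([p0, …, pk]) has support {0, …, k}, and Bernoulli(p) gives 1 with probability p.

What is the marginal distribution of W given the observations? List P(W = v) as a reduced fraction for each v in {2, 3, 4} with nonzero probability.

P(W=3) = 1/2, P(W=4) = 1/2

Enumerate traces; 24 have nonzero weight after conditioning:
  (X=2, U=0, V=1, Z=0, Y=2, W=4) weight 1/1296
  (X=2, U=0, V=1, Z=1, Y=2, W=4) weight 1/1296
  (X=2, U=0, V=1, Z=2, Y=2, W=4) weight 1/1296
  (X=2, U=1, V=1, Z=0, Y=3, W=3) weight 1/1296
  (X=2, U=1, V=1, Z=1, Y=3, W=3) weight 1/1296
  (X=2, U=1, V=1, Z=2, Y=3, W=3) weight 1/1296
  (X=3, U=0, V=1, Z=0, Y=2, W=4) weight 1/1296
  (X=3, U=0, V=1, Z=1, Y=2, W=4) weight 1/1296
  … 16 more
Group by W:
  weight(W=3) = 7/864
  weight(W=4) = 7/864
Total weight = 7/864 + 7/864 = 7/432
P(W=3 | obs) = 7/864 / 7/432 = 1/2
P(W=4 | obs) = 7/864 / 7/432 = 1/2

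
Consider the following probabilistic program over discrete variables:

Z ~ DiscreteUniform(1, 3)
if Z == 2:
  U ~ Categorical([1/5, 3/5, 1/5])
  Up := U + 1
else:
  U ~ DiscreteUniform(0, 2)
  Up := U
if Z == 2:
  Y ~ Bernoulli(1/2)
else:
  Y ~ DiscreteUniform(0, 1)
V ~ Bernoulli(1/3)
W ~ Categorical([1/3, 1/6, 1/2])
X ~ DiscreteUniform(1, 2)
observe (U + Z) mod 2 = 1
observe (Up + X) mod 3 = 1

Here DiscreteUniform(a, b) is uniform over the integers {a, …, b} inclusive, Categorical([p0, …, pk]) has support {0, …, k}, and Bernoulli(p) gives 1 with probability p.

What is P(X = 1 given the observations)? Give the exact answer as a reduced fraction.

P(X = 1 | obs) = 10/29

Enumerate traces; 60 have nonzero weight after conditioning:
  (Z=1, U=0, Y=0, V=0, W=0, X=1) weight 1/162
  (Z=1, U=0, Y=0, V=0, W=1, X=1) weight 1/324
  (Z=1, U=0, Y=0, V=0, W=2, X=1) weight 1/108
  (Z=1, U=0, Y=0, V=1, W=0, X=1) weight 1/324
  (Z=1, U=0, Y=0, V=1, W=1, X=1) weight 1/648
  (Z=1, U=0, Y=0, V=1, W=2, X=1) weight 1/216
  (Z=1, U=0, Y=1, V=0, W=0, X=1) weight 1/162
  (Z=1, U=0, Y=1, V=0, W=1, X=1) weight 1/324
  (Z=1, U=2, Y=0, V=0, W=0, X=2) weight 1/162
  … 51 more
Group by X:
  weight(X=1) = 1/9
  weight(X=2) = 19/90
Total weight = 1/9 + 19/90 = 29/90
P(X=1 | obs) = 1/9 / 29/90 = 10/29
P(X=2 | obs) = 19/90 / 29/90 = 19/29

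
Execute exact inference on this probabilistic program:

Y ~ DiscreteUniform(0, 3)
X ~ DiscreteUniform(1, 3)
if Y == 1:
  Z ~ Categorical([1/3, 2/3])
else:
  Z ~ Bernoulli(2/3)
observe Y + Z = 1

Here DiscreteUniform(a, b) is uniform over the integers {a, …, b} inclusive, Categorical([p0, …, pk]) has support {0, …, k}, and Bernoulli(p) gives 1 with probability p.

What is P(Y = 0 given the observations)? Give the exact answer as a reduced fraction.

Enumerate traces; 6 have nonzero weight after conditioning:
  (Y=0, X=1, Z=1) weight 1/18
  (Y=0, X=2, Z=1) weight 1/18
  (Y=0, X=3, Z=1) weight 1/18
  (Y=1, X=1, Z=0) weight 1/36
  (Y=1, X=2, Z=0) weight 1/36
  (Y=1, X=3, Z=0) weight 1/36
Group by Y:
  weight(Y=0) = 1/6
  weight(Y=1) = 1/12
Total weight = 1/6 + 1/12 = 1/4
P(Y=0 | obs) = 1/6 / 1/4 = 2/3
P(Y=1 | obs) = 1/12 / 1/4 = 1/3

P(Y = 0 | obs) = 2/3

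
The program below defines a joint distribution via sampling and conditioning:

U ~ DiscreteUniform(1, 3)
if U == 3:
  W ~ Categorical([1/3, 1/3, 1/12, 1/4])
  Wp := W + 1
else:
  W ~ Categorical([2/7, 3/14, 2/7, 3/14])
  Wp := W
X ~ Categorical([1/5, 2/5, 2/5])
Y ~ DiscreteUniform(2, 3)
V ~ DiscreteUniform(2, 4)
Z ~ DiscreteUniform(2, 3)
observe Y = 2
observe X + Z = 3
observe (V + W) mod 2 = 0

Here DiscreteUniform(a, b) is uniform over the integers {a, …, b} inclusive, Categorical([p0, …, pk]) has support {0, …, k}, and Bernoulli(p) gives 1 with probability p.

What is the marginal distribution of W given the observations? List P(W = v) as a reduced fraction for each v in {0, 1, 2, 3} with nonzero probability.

Enumerate traces; 36 have nonzero weight after conditioning:
  (U=1, W=0, X=0, Y=2, V=2, Z=3) weight 1/630
  (U=1, W=0, X=0, Y=2, V=4, Z=3) weight 1/630
  (U=1, W=0, X=1, Y=2, V=2, Z=2) weight 1/315
  (U=1, W=0, X=1, Y=2, V=4, Z=2) weight 1/315
  (U=1, W=1, X=0, Y=2, V=3, Z=3) weight 1/840
  (U=1, W=1, X=1, Y=2, V=3, Z=2) weight 1/420
  (U=1, W=2, X=0, Y=2, V=2, Z=3) weight 1/630
  (U=1, W=2, X=0, Y=2, V=4, Z=3) weight 1/630
  (U=1, W=3, X=0, Y=2, V=3, Z=3) weight 1/840
  … 27 more
Group by W:
  weight(W=0) = 19/630
  weight(W=1) = 4/315
  weight(W=2) = 11/504
  weight(W=3) = 19/1680
Total weight = 19/630 + 4/315 + 11/504 + 19/1680 = 383/5040
P(W=0 | obs) = 19/630 / 383/5040 = 152/383
P(W=1 | obs) = 4/315 / 383/5040 = 64/383
P(W=2 | obs) = 11/504 / 383/5040 = 110/383
P(W=3 | obs) = 19/1680 / 383/5040 = 57/383

P(W=0) = 152/383, P(W=1) = 64/383, P(W=2) = 110/383, P(W=3) = 57/383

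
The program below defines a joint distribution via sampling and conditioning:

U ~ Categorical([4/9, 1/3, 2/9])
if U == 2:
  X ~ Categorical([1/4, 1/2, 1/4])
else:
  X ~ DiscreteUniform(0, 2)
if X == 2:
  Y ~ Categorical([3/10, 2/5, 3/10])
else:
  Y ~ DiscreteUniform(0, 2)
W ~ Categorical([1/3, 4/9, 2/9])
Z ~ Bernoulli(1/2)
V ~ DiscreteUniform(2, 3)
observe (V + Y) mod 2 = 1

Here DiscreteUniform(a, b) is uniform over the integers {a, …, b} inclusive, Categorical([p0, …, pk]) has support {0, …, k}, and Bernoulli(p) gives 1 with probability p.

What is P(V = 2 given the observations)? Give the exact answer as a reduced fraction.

Enumerate traces; 162 have nonzero weight after conditioning:
  (U=0, X=0, Y=0, W=0, Z=0, V=3) weight 1/243
  (U=0, X=0, Y=0, W=0, Z=1, V=3) weight 1/243
  (U=0, X=0, Y=0, W=1, Z=0, V=3) weight 4/729
  (U=0, X=0, Y=0, W=1, Z=1, V=3) weight 4/729
  (U=0, X=0, Y=0, W=2, Z=0, V=3) weight 2/729
  (U=0, X=0, Y=0, W=2, Z=1, V=3) weight 2/729
  (U=0, X=0, Y=1, W=0, Z=0, V=2) weight 1/243
  (U=0, X=0, Y=1, W=0, Z=1, V=2) weight 1/243
  … 154 more
Group by V:
  weight(V=2) = 287/1620
  weight(V=3) = 523/1620
Total weight = 287/1620 + 523/1620 = 1/2
P(V=2 | obs) = 287/1620 / 1/2 = 287/810
P(V=3 | obs) = 523/1620 / 1/2 = 523/810

P(V = 2 | obs) = 287/810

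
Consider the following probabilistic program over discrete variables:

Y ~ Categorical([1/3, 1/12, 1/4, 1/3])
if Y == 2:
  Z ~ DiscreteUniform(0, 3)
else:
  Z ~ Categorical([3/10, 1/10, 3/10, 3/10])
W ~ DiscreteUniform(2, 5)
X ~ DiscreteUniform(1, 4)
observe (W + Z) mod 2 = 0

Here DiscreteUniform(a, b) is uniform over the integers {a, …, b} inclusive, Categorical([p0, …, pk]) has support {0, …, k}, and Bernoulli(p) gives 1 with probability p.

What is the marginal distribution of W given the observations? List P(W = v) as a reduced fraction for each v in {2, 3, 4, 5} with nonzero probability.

Enumerate traces; 128 have nonzero weight after conditioning:
  (Y=0, Z=0, W=2, X=1) weight 1/160
  (Y=0, Z=0, W=2, X=2) weight 1/160
  (Y=0, Z=0, W=2, X=3) weight 1/160
  (Y=0, Z=0, W=2, X=4) weight 1/160
  (Y=0, Z=0, W=4, X=1) weight 1/160
  (Y=0, Z=0, W=4, X=2) weight 1/160
  (Y=0, Z=0, W=4, X=3) weight 1/160
  (Y=0, Z=0, W=4, X=4) weight 1/160
  (Y=0, Z=1, W=3, X=1) weight 1/480
  (Y=0, Z=1, W=5, X=1) weight 1/480
  … 118 more
Group by W:
  weight(W=2) = 23/160
  weight(W=3) = 17/160
  weight(W=4) = 23/160
  weight(W=5) = 17/160
Total weight = 23/160 + 17/160 + 23/160 + 17/160 = 1/2
P(W=2 | obs) = 23/160 / 1/2 = 23/80
P(W=3 | obs) = 17/160 / 1/2 = 17/80
P(W=4 | obs) = 23/160 / 1/2 = 23/80
P(W=5 | obs) = 17/160 / 1/2 = 17/80

P(W=2) = 23/80, P(W=3) = 17/80, P(W=4) = 23/80, P(W=5) = 17/80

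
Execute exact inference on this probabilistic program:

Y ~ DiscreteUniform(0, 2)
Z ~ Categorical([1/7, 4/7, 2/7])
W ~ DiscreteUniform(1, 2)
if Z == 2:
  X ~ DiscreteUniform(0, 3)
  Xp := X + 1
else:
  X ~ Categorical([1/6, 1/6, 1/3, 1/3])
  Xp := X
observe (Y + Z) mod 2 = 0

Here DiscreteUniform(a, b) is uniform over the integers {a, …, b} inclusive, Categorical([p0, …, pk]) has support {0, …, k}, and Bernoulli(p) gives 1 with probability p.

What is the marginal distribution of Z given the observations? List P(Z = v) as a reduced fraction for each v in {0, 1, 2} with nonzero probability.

P(Z=0) = 1/5, P(Z=1) = 2/5, P(Z=2) = 2/5

Enumerate traces; 40 have nonzero weight after conditioning:
  (Y=0, Z=0, W=1, X=0) weight 1/252
  (Y=0, Z=0, W=1, X=1) weight 1/252
  (Y=0, Z=0, W=1, X=2) weight 1/126
  (Y=0, Z=0, W=1, X=3) weight 1/126
  (Y=0, Z=0, W=2, X=0) weight 1/252
  (Y=0, Z=0, W=2, X=1) weight 1/252
  (Y=0, Z=0, W=2, X=2) weight 1/126
  (Y=0, Z=0, W=2, X=3) weight 1/126
  (Y=0, Z=2, W=1, X=0) weight 1/84
  (Y=1, Z=1, W=1, X=0) weight 1/63
  … 30 more
Group by Z:
  weight(Z=0) = 2/21
  weight(Z=1) = 4/21
  weight(Z=2) = 4/21
Total weight = 2/21 + 4/21 + 4/21 = 10/21
P(Z=0 | obs) = 2/21 / 10/21 = 1/5
P(Z=1 | obs) = 4/21 / 10/21 = 2/5
P(Z=2 | obs) = 4/21 / 10/21 = 2/5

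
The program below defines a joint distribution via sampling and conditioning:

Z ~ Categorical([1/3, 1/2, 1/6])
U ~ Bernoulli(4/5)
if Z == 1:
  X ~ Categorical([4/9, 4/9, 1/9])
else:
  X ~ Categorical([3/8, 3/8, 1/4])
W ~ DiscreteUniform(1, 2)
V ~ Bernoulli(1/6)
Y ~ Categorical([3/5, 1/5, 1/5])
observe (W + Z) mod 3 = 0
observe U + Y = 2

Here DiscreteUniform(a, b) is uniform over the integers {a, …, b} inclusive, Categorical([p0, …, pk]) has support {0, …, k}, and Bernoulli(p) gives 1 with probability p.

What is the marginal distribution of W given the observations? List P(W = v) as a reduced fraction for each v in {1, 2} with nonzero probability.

Enumerate traces; 24 have nonzero weight after conditioning:
  (Z=1, U=0, X=0, W=2, V=0, Y=2) weight 1/270
  (Z=1, U=0, X=0, W=2, V=1, Y=2) weight 1/1350
  (Z=1, U=0, X=1, W=2, V=0, Y=2) weight 1/270
  (Z=1, U=0, X=1, W=2, V=1, Y=2) weight 1/1350
  (Z=1, U=0, X=2, W=2, V=0, Y=2) weight 1/1080
  (Z=1, U=0, X=2, W=2, V=1, Y=2) weight 1/5400
  (Z=1, U=1, X=0, W=2, V=0, Y=1) weight 2/135
  (Z=1, U=1, X=0, W=2, V=1, Y=1) weight 2/675
  (Z=2, U=0, X=0, W=1, V=0, Y=2) weight 1/960
  … 15 more
Group by W:
  weight(W=1) = 1/60
  weight(W=2) = 1/20
Total weight = 1/60 + 1/20 = 1/15
P(W=1 | obs) = 1/60 / 1/15 = 1/4
P(W=2 | obs) = 1/20 / 1/15 = 3/4

P(W=1) = 1/4, P(W=2) = 3/4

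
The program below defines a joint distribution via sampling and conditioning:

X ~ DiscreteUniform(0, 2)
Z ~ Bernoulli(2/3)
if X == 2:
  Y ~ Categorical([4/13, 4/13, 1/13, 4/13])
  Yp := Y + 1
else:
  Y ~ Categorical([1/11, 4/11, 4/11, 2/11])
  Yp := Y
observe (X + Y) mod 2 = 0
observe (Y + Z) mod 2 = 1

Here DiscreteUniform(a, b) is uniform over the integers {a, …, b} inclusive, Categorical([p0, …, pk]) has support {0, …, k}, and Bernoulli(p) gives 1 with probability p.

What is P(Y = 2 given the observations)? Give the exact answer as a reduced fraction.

Enumerate traces; 6 have nonzero weight after conditioning:
  (X=0, Z=1, Y=0) weight 2/99
  (X=0, Z=1, Y=2) weight 8/99
  (X=1, Z=0, Y=1) weight 4/99
  (X=1, Z=0, Y=3) weight 2/99
  (X=2, Z=1, Y=0) weight 8/117
  (X=2, Z=1, Y=2) weight 2/117
Group by Y:
  weight(Y=0) = 38/429
  weight(Y=1) = 4/99
  weight(Y=2) = 14/143
  weight(Y=3) = 2/99
Total weight = 38/429 + 4/99 + 14/143 + 2/99 = 106/429
P(Y=0 | obs) = 38/429 / 106/429 = 19/53
P(Y=1 | obs) = 4/99 / 106/429 = 26/159
P(Y=2 | obs) = 14/143 / 106/429 = 21/53
P(Y=3 | obs) = 2/99 / 106/429 = 13/159

P(Y = 2 | obs) = 21/53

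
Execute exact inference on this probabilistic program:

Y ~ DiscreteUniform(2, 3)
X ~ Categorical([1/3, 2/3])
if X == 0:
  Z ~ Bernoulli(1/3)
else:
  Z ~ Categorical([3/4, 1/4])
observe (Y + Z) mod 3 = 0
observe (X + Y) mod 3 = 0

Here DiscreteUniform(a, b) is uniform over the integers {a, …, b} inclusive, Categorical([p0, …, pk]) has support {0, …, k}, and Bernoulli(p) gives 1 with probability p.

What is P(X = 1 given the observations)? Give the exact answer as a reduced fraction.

P(X = 1 | obs) = 3/7

Enumerate traces; 2 have nonzero weight after conditioning:
  (Y=2, X=1, Z=1) weight 1/12
  (Y=3, X=0, Z=0) weight 1/9
Group by X:
  weight(X=0) = 1/9
  weight(X=1) = 1/12
Total weight = 1/9 + 1/12 = 7/36
P(X=0 | obs) = 1/9 / 7/36 = 4/7
P(X=1 | obs) = 1/12 / 7/36 = 3/7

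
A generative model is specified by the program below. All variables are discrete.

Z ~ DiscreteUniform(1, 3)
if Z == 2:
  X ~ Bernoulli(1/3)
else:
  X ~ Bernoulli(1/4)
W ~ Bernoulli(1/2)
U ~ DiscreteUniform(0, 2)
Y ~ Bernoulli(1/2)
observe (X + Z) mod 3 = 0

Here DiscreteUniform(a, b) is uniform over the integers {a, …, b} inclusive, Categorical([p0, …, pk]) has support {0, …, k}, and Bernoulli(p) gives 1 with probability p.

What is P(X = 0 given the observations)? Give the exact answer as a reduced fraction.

Enumerate traces; 24 have nonzero weight after conditioning:
  (Z=2, X=1, W=0, U=0, Y=0) weight 1/108
  (Z=2, X=1, W=0, U=0, Y=1) weight 1/108
  (Z=2, X=1, W=0, U=1, Y=0) weight 1/108
  (Z=2, X=1, W=0, U=1, Y=1) weight 1/108
  (Z=2, X=1, W=0, U=2, Y=0) weight 1/108
  (Z=2, X=1, W=0, U=2, Y=1) weight 1/108
  (Z=2, X=1, W=1, U=0, Y=0) weight 1/108
  (Z=2, X=1, W=1, U=0, Y=1) weight 1/108
  (Z=3, X=0, W=0, U=0, Y=0) weight 1/48
  … 15 more
Group by X:
  weight(X=0) = 1/4
  weight(X=1) = 1/9
Total weight = 1/4 + 1/9 = 13/36
P(X=0 | obs) = 1/4 / 13/36 = 9/13
P(X=1 | obs) = 1/9 / 13/36 = 4/13

P(X = 0 | obs) = 9/13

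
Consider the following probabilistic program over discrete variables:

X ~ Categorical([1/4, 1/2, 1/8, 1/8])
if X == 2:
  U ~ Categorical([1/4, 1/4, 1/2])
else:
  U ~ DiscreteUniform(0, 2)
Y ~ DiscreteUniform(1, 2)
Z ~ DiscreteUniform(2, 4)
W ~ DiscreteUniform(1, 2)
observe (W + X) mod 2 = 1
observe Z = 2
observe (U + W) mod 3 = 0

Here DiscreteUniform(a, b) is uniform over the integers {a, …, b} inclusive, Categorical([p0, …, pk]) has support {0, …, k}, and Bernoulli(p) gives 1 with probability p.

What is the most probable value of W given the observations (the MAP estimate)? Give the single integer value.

argmax_v P(W = v | obs) = 2

Enumerate traces; 8 have nonzero weight after conditioning:
  (X=0, U=2, Y=1, Z=2, W=1) weight 1/144
  (X=0, U=2, Y=2, Z=2, W=1) weight 1/144
  (X=1, U=1, Y=1, Z=2, W=2) weight 1/72
  (X=1, U=1, Y=2, Z=2, W=2) weight 1/72
  (X=2, U=2, Y=1, Z=2, W=1) weight 1/192
  (X=2, U=2, Y=2, Z=2, W=1) weight 1/192
  (X=3, U=1, Y=1, Z=2, W=2) weight 1/288
  (X=3, U=1, Y=2, Z=2, W=2) weight 1/288
Group by W:
  weight(W=1) = 7/288
  weight(W=2) = 5/144
Total weight = 7/288 + 5/144 = 17/288
P(W=1 | obs) = 7/288 / 17/288 = 7/17
P(W=2 | obs) = 5/144 / 17/288 = 10/17
argmax = 2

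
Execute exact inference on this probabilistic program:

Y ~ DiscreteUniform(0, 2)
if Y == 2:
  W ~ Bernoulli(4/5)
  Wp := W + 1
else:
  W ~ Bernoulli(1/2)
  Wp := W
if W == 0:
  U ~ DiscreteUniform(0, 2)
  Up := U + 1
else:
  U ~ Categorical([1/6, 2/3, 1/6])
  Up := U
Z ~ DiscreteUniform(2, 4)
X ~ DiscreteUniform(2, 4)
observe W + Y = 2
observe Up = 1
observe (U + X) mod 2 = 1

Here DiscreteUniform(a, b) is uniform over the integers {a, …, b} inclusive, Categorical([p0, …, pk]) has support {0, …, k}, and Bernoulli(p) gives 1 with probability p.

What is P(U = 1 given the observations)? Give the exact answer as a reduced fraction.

P(U = 1 | obs) = 10/11

Enumerate traces; 9 have nonzero weight after conditioning:
  (Y=1, W=1, U=1, Z=2, X=2) weight 1/81
  (Y=1, W=1, U=1, Z=2, X=4) weight 1/81
  (Y=1, W=1, U=1, Z=3, X=2) weight 1/81
  (Y=1, W=1, U=1, Z=3, X=4) weight 1/81
  (Y=1, W=1, U=1, Z=4, X=2) weight 1/81
  (Y=1, W=1, U=1, Z=4, X=4) weight 1/81
  (Y=2, W=0, U=0, Z=2, X=3) weight 1/405
  (Y=2, W=0, U=0, Z=3, X=3) weight 1/405
  … 1 more
Group by U:
  weight(U=0) = 1/135
  weight(U=1) = 2/27
Total weight = 1/135 + 2/27 = 11/135
P(U=0 | obs) = 1/135 / 11/135 = 1/11
P(U=1 | obs) = 2/27 / 11/135 = 10/11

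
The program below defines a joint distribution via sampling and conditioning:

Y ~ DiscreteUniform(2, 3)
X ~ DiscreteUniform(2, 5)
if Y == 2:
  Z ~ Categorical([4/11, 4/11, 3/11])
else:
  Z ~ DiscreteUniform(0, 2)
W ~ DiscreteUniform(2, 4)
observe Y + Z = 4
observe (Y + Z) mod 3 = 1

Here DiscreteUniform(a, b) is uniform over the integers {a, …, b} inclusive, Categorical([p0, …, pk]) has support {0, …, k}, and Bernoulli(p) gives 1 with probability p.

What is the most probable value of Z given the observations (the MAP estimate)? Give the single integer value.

argmax_v P(Z = v | obs) = 1

Enumerate traces; 24 have nonzero weight after conditioning:
  (Y=2, X=2, Z=2, W=2) weight 1/88
  (Y=2, X=2, Z=2, W=3) weight 1/88
  (Y=2, X=2, Z=2, W=4) weight 1/88
  (Y=2, X=3, Z=2, W=2) weight 1/88
  (Y=2, X=3, Z=2, W=3) weight 1/88
  (Y=2, X=3, Z=2, W=4) weight 1/88
  (Y=2, X=4, Z=2, W=2) weight 1/88
  (Y=2, X=4, Z=2, W=3) weight 1/88
  (Y=3, X=2, Z=1, W=2) weight 1/72
  … 15 more
Group by Z:
  weight(Z=1) = 1/6
  weight(Z=2) = 3/22
Total weight = 1/6 + 3/22 = 10/33
P(Z=1 | obs) = 1/6 / 10/33 = 11/20
P(Z=2 | obs) = 3/22 / 10/33 = 9/20
argmax = 1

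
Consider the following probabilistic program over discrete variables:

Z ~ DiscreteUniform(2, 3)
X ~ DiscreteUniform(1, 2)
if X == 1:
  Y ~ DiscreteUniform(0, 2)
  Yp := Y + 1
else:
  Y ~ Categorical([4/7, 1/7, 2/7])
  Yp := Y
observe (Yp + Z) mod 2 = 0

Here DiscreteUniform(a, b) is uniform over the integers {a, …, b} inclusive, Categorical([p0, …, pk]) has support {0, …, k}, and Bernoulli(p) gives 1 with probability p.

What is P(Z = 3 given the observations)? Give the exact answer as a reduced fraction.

Enumerate traces; 6 have nonzero weight after conditioning:
  (Z=2, X=1, Y=1) weight 1/12
  (Z=2, X=2, Y=0) weight 1/7
  (Z=2, X=2, Y=2) weight 1/14
  (Z=3, X=1, Y=0) weight 1/12
  (Z=3, X=1, Y=2) weight 1/12
  (Z=3, X=2, Y=1) weight 1/28
Group by Z:
  weight(Z=2) = 25/84
  weight(Z=3) = 17/84
Total weight = 25/84 + 17/84 = 1/2
P(Z=2 | obs) = 25/84 / 1/2 = 25/42
P(Z=3 | obs) = 17/84 / 1/2 = 17/42

P(Z = 3 | obs) = 17/42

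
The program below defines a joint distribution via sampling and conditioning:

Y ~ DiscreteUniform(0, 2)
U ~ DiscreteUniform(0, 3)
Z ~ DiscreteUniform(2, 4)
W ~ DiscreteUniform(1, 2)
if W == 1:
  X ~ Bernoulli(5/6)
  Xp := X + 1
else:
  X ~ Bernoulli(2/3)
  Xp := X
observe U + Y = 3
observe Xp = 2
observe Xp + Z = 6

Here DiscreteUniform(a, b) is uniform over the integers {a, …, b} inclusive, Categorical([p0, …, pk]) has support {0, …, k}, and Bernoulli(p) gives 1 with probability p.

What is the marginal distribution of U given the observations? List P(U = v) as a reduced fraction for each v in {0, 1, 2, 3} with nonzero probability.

P(U=1) = 1/3, P(U=2) = 1/3, P(U=3) = 1/3

Enumerate traces; 3 have nonzero weight after conditioning:
  (Y=0, U=3, Z=4, W=1, X=1) weight 5/432
  (Y=1, U=2, Z=4, W=1, X=1) weight 5/432
  (Y=2, U=1, Z=4, W=1, X=1) weight 5/432
Group by U:
  weight(U=1) = 5/432
  weight(U=2) = 5/432
  weight(U=3) = 5/432
Total weight = 5/432 + 5/432 + 5/432 = 5/144
P(U=1 | obs) = 5/432 / 5/144 = 1/3
P(U=2 | obs) = 5/432 / 5/144 = 1/3
P(U=3 | obs) = 5/432 / 5/144 = 1/3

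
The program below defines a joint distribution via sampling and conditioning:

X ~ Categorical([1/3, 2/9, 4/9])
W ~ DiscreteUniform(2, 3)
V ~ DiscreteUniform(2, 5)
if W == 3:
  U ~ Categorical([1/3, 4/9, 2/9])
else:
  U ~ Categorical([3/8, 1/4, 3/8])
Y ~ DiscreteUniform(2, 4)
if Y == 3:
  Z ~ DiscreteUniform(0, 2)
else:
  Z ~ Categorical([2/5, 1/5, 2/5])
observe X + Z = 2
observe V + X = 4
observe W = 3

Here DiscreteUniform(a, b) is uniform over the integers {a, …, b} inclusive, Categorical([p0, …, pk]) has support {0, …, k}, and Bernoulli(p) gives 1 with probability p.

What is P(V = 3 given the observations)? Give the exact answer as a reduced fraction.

P(V = 3 | obs) = 22/141

Enumerate traces; 27 have nonzero weight after conditioning:
  (X=0, W=3, V=4, U=0, Y=2, Z=2) weight 1/540
  (X=0, W=3, V=4, U=0, Y=3, Z=2) weight 1/648
  (X=0, W=3, V=4, U=0, Y=4, Z=2) weight 1/540
  (X=0, W=3, V=4, U=1, Y=2, Z=2) weight 1/405
  (X=0, W=3, V=4, U=1, Y=3, Z=2) weight 1/486
  (X=0, W=3, V=4, U=1, Y=4, Z=2) weight 1/405
  (X=0, W=3, V=4, U=2, Y=2, Z=2) weight 1/810
  (X=0, W=3, V=4, U=2, Y=3, Z=2) weight 1/972
  (X=1, W=3, V=3, U=0, Y=2, Z=1) weight 1/1620
  (X=2, W=3, V=2, U=0, Y=2, Z=0) weight 1/405
  … 17 more
Group by V:
  weight(V=2) = 17/810
  weight(V=3) = 11/1620
  weight(V=4) = 17/1080
Total weight = 17/810 + 11/1620 + 17/1080 = 47/1080
P(V=2 | obs) = 17/810 / 47/1080 = 68/141
P(V=3 | obs) = 11/1620 / 47/1080 = 22/141
P(V=4 | obs) = 17/1080 / 47/1080 = 17/47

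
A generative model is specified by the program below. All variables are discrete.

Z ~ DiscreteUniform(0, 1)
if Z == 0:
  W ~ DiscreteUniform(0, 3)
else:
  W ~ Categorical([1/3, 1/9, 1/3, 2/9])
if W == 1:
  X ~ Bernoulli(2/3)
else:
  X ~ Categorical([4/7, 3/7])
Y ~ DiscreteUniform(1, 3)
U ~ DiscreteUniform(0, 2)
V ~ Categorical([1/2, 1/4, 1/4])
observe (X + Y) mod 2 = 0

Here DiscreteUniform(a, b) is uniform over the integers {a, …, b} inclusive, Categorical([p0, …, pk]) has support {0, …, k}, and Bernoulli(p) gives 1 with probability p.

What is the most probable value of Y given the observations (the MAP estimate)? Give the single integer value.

argmax_v P(Y = v | obs) = 2

Enumerate traces; 216 have nonzero weight after conditioning:
  (Z=0, W=0, X=0, Y=2, U=0, V=0) weight 1/252
  (Z=0, W=0, X=0, Y=2, U=0, V=1) weight 1/504
  (Z=0, W=0, X=0, Y=2, U=0, V=2) weight 1/504
  (Z=0, W=0, X=0, Y=2, U=1, V=0) weight 1/252
  (Z=0, W=0, X=0, Y=2, U=1, V=1) weight 1/504
  (Z=0, W=0, X=0, Y=2, U=1, V=2) weight 1/504
  (Z=0, W=0, X=0, Y=2, U=2, V=0) weight 1/252
  (Z=0, W=0, X=0, Y=2, U=2, V=1) weight 1/504
  (Z=0, W=0, X=1, Y=1, U=0, V=0) weight 1/336
  (Z=0, W=0, X=1, Y=3, U=0, V=0) weight 1/336
  … 206 more
Group by Y:
  weight(Y=1) = 713/4536
  weight(Y=2) = 799/4536
  weight(Y=3) = 713/4536
Total weight = 713/4536 + 799/4536 + 713/4536 = 2225/4536
P(Y=1 | obs) = 713/4536 / 2225/4536 = 713/2225
P(Y=2 | obs) = 799/4536 / 2225/4536 = 799/2225
P(Y=3 | obs) = 713/4536 / 2225/4536 = 713/2225
argmax = 2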